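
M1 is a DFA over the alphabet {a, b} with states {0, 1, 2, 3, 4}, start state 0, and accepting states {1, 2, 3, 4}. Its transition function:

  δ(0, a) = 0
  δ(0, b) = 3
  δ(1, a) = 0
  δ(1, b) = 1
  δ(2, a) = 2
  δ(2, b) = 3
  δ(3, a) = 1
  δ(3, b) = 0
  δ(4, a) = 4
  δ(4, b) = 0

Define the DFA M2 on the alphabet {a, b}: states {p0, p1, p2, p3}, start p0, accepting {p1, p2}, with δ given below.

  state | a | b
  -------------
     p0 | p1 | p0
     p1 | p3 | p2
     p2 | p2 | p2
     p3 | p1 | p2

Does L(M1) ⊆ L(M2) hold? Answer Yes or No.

No

The string b is in L(M1) but not in L(M2).
So L(M1) ⊄ L(M2).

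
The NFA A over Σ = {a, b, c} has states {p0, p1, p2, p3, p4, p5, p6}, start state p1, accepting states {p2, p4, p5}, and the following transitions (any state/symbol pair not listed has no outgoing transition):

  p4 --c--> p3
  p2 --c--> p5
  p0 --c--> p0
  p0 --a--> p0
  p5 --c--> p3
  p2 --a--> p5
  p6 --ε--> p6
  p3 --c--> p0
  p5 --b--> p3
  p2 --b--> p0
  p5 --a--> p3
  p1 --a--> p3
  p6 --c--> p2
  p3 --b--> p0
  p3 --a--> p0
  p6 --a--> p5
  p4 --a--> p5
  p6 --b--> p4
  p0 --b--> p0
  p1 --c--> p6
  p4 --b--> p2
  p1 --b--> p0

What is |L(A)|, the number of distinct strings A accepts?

The useful subgraph on states {p1, p2, p4, p5, p6} is acyclic, so L(A) is finite; the longest accepting path visits 5 useful states, giving maximum string length 4.
Counting accepting paths from p1 by length: 3 of length 2, 4 of length 3, 2 of length 4. Total 9.

9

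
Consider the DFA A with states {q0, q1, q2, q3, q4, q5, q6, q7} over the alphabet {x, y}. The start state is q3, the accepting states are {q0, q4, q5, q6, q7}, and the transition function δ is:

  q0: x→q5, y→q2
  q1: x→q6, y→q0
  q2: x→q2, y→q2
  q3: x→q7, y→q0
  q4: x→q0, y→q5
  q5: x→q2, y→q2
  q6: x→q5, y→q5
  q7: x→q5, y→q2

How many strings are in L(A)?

The useful subgraph on states {q0, q3, q5, q7} is acyclic, so L(A) is finite; the longest accepting path visits 3 useful states, giving maximum string length 2.
Counting accepting paths from q3 by length: 2 of length 1, 2 of length 2. Total 4.

4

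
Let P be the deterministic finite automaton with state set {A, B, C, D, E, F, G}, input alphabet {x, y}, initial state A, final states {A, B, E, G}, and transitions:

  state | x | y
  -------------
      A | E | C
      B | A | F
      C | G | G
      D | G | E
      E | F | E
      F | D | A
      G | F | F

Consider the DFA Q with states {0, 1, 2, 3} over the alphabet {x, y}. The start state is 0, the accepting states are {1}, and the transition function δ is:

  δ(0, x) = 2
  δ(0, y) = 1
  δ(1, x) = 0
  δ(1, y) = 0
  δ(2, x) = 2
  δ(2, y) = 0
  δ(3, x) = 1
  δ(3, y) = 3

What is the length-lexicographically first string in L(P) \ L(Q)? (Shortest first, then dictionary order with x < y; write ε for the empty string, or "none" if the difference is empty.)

ε

The empty string ε is accepted by P but not by Q.
Since ε is the unique shortest string, it is the required witness.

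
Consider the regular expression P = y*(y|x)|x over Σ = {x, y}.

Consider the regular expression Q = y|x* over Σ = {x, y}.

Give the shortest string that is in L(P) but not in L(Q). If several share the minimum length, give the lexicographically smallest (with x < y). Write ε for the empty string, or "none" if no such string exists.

yx

The string yx is accepted by P but not by Q.
No shorter string lies in the difference, and yx is the lexicographically first length-2 string in L(P) \ L(Q).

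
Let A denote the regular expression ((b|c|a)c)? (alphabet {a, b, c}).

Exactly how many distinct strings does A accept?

The expression has no Kleene star, so L(A) is finite. Expanding the alternatives gives {ε, ac, bc, cc}.
That is 1 of length 0, 3 of length 2: 4 strings in all.

4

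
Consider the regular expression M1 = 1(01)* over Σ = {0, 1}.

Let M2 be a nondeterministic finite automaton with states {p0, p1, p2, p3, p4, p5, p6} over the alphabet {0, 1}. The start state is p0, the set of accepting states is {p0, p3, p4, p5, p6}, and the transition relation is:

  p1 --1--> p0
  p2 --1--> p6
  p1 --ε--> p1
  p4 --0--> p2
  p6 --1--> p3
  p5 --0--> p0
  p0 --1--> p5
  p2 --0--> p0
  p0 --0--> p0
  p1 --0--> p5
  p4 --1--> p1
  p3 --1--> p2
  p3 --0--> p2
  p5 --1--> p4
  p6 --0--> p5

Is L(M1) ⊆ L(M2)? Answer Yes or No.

Converting the expression M1 to a DFA (subset construction, then merging equivalent states) gives the minimal DFA with states {r0, r1, r2}, start state r0, accepting states {r2} and transitions r0: 0→r1, 1→r2; r1: 0→r1, 1→r1; r2: 0→r0, 1→r1.
Exploring the product automaton M1 × M2 from the start pair (r0, p0), following both machines on each input symbol, reaches 9 state pairs: (r0, p0), (r1, p0), (r2, p5), (r1, p5), (r1, p4), (r1, p2), (r1, p1), (r1, p6), (r1, p3).
M1 accepts in {r2} and M2 accepts in {p0, p3, p4, p5, p6}. The reachable pairs whose M1-component is accepting are (r2, p5); in each of them the M2-component is accepting too, so the product for L(M1) \ L(M2) (M1-component accepting, M2-component rejecting) has no reachable accepting pair and the difference is empty.
Hence every string in L(M1) is also in L(M2).

Yes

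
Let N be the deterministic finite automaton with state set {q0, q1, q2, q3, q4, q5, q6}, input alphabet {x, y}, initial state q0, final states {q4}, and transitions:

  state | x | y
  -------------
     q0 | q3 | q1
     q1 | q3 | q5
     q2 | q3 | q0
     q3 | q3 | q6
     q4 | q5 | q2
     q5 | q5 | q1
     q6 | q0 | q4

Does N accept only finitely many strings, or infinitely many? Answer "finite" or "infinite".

State q3 is reachable from the start and can reach an accepting state, and it lies on the cycle q3 → q3.
Traversing that cycle any number of times yields accepted strings of unbounded length, so the language is infinite.

infinite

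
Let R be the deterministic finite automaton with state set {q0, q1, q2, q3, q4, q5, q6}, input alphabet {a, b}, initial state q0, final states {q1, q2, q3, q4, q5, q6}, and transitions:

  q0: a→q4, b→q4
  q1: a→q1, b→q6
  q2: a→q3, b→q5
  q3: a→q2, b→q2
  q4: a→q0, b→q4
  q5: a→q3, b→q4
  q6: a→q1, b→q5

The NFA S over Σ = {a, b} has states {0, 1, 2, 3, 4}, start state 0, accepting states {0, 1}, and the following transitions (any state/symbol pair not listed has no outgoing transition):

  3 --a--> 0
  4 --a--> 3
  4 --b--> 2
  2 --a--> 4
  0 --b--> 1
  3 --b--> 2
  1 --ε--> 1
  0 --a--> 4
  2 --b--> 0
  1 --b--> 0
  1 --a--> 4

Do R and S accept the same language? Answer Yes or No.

The string a is accepted by R but rejected by S.
So L(R) ≠ L(S).

No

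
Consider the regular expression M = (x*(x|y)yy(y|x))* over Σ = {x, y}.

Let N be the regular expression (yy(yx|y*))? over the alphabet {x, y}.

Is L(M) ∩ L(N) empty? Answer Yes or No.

No

The empty string ε is accepted by both M and N.
Hence L(M) ∩ L(N) ≠ ∅.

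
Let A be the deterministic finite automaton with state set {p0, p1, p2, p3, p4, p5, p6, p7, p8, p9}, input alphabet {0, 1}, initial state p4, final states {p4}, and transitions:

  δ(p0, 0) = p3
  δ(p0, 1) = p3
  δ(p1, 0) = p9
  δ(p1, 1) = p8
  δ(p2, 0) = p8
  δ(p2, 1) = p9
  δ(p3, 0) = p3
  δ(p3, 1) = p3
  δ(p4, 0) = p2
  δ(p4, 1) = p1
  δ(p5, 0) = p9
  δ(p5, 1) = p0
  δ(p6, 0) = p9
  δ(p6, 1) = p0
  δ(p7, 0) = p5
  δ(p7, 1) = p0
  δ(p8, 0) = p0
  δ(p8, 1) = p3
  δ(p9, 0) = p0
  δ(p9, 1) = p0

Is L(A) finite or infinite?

The useful states (reachable from p4 and able to reach an accepting state) are {p4}.
Restricted to these states the transition graph has no cycle, so every accepting path has bounded length and L is finite.

finite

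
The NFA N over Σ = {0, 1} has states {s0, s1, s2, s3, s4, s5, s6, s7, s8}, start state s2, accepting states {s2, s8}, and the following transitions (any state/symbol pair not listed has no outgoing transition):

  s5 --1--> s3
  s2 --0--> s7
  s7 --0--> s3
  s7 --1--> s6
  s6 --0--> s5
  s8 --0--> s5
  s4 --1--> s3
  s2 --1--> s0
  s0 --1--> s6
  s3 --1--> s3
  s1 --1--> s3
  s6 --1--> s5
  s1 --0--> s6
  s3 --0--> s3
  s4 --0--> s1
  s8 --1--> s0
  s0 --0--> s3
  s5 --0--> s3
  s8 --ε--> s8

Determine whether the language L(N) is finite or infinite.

finite

The useful states (reachable from s2 and able to reach an accepting state) are {s2}.
Restricted to these states the transition graph has no cycle, so every accepting path has bounded length and L is finite.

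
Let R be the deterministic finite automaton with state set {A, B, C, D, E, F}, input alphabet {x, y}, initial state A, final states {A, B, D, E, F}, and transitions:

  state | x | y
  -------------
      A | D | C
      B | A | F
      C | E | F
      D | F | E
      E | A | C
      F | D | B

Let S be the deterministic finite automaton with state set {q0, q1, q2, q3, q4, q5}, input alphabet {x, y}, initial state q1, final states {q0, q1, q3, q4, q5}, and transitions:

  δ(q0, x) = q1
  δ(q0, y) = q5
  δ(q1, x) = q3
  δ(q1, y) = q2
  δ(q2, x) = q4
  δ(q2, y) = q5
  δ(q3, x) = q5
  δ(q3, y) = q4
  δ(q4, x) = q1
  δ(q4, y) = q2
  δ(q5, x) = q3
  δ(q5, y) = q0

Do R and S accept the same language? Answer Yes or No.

Yes

Exploring the product automaton R × S from the start pair (A, q1), following both machines on each input symbol, reaches 6 state pairs: (A, q1), (D, q3), (C, q2), (F, q5), (E, q4), (B, q0).
R accepts in {A, B, D, E, F} and S accepts in {q0, q1, q3, q4, q5}. In every reachable pair the two components are either both accepting — (A, q1), (D, q3), (F, q5), (E, q4), (B, q0) — or both non-accepting, so no string is accepted by exactly one of the machines: L(R) \ L(S) and L(S) \ L(R) are both empty.
Hence every string is accepted by R iff it is accepted by S, and the two languages coincide.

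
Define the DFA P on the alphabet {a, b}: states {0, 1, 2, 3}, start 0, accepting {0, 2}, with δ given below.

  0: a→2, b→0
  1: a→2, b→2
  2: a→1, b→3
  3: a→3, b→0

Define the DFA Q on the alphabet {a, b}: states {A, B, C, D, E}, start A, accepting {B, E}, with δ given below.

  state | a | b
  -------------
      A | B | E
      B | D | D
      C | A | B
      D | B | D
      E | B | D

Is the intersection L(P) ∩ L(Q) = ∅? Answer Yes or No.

The string a is accepted by both P and Q.
Hence L(P) ∩ L(Q) ≠ ∅.

No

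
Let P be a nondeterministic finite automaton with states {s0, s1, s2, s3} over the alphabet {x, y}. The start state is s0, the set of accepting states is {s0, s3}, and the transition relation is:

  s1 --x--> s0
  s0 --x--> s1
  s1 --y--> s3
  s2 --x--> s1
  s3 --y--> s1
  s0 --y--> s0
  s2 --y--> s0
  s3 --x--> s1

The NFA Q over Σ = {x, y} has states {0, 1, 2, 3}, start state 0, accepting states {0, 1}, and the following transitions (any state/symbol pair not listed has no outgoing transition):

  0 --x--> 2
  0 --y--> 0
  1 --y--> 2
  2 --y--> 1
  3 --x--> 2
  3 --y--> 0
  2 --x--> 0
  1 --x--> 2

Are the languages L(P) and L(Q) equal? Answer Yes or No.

Exploring the product automaton P × Q from the start pair (s0, 0), following both machines on each input symbol, reaches 3 state pairs: (s0, 0), (s1, 2), (s3, 1).
P accepts in {s0, s3} and Q accepts in {0, 1}. In every reachable pair the two components are either both accepting — (s0, 0), (s3, 1) — or both non-accepting, so no string is accepted by exactly one of the machines: L(P) \ L(Q) and L(Q) \ L(P) are both empty.
Hence every string is accepted by P iff it is accepted by Q, and the two languages coincide.

Yes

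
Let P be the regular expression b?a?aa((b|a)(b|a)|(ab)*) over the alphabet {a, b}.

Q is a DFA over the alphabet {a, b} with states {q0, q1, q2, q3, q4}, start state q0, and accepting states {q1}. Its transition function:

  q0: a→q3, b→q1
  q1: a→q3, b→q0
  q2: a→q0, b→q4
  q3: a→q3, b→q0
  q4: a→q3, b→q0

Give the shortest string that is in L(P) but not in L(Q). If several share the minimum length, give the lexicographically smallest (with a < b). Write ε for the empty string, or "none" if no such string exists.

The string aa is accepted by P but not by Q.
No shorter string lies in the difference, and aa is the lexicographically first length-2 string in L(P) \ L(Q).

aa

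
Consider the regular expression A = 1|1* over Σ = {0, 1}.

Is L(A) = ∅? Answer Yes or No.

No

The empty string ε matches the expression, so it belongs to L(A).
Since L(A) contains at least one string, it is not empty.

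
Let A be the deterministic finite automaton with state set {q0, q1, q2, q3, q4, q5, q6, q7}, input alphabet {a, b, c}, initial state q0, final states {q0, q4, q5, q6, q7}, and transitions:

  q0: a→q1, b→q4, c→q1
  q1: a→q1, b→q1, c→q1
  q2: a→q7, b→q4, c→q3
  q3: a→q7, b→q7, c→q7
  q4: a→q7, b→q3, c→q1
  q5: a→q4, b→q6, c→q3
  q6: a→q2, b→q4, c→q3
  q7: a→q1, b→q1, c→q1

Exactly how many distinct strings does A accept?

The useful subgraph on states {q0, q3, q4, q7} is acyclic, so L(A) is finite; the longest accepting path visits 4 useful states, giving maximum string length 3.
Counting accepting paths from q0 by length: 1 of length 0, 1 of length 1, 1 of length 2, 3 of length 3. Total 6.

6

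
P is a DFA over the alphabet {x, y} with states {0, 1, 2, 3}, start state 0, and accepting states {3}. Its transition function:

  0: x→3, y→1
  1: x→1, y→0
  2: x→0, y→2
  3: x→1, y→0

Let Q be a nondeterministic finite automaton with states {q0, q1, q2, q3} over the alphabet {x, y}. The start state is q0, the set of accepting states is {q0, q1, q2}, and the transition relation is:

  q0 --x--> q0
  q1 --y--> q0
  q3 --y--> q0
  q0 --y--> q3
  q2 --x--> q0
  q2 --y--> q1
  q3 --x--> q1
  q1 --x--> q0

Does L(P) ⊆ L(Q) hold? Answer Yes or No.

Exploring the product automaton P × Q from the start pair (0, q0), following both machines on each input symbol, reaches 7 state pairs: (0, q0), (3, q0), (1, q3), (1, q0), (0, q3), (1, q1), (3, q1).
P accepts in {3} and Q accepts in {q0, q1, q2}. The reachable pairs whose P-component is accepting are (3, q0), (3, q1); in each of them the Q-component is accepting too, so the product for L(P) \ L(Q) (P-component accepting, Q-component rejecting) has no reachable accepting pair and the difference is empty.
Hence every string in L(P) is also in L(Q).

Yes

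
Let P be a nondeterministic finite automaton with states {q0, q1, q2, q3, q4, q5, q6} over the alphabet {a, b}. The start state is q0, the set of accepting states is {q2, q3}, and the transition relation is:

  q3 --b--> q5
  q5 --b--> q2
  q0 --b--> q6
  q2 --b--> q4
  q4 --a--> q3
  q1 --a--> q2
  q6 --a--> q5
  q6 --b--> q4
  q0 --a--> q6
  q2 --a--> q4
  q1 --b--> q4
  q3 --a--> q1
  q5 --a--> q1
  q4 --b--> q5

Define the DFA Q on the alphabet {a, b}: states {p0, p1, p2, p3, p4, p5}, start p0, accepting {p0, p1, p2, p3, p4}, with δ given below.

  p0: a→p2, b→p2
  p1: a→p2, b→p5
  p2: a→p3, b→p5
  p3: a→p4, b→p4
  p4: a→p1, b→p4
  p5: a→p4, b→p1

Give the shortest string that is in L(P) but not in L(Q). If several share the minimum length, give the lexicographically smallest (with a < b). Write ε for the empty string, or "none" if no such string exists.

The string abbb is accepted by P but not by Q.
No shorter string lies in the difference, and abbb is the lexicographically first length-4 string in L(P) \ L(Q).

abbb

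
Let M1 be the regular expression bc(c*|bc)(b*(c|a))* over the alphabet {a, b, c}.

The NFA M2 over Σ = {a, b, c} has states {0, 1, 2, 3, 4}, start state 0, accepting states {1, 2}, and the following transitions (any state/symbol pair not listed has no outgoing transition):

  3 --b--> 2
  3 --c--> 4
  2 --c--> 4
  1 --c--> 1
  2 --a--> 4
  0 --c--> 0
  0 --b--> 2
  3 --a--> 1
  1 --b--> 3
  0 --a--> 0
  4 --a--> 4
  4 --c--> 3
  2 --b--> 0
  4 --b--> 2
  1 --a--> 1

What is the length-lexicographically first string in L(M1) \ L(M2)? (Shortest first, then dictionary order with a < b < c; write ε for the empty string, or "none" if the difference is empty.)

bc

The string bc is accepted by M1 but not by M2.
No shorter string lies in the difference, and bc is the lexicographically first length-2 string in L(M1) \ L(M2).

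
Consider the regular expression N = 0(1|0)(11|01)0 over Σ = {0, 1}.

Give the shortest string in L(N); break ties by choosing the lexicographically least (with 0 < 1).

00010

By inspection of the expression, no string of length less than 5 matches, and 00010 is the lexicographically first match of length 5.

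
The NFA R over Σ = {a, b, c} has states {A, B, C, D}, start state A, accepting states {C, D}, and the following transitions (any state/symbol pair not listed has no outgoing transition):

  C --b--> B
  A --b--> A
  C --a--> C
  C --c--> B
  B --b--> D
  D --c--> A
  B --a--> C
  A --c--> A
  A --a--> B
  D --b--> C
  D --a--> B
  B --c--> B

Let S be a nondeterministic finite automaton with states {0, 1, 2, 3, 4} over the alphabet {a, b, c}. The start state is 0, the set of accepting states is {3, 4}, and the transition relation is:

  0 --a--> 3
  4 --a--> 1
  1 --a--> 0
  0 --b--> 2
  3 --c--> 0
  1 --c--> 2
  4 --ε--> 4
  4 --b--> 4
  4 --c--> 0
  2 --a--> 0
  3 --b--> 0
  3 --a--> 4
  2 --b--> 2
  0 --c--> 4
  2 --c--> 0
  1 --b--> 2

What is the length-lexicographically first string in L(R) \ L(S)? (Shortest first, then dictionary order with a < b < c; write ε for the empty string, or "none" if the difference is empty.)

ab

The string ab is accepted by R but not by S.
No shorter string lies in the difference, and ab is the lexicographically first length-2 string in L(R) \ L(S).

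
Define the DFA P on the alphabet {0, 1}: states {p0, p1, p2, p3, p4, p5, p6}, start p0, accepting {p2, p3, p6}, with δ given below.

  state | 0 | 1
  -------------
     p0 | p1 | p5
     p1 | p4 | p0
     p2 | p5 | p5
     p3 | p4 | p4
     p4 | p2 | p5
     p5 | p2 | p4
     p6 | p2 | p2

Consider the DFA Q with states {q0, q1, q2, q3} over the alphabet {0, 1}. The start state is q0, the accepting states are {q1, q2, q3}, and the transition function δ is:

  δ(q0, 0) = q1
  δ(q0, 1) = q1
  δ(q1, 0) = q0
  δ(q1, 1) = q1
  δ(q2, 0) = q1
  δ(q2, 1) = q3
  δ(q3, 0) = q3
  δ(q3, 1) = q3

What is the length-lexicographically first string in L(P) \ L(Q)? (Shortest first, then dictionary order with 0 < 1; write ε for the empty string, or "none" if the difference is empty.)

10

The string 10 is accepted by P but not by Q.
No shorter string lies in the difference, and 10 is the lexicographically first length-2 string in L(P) \ L(Q).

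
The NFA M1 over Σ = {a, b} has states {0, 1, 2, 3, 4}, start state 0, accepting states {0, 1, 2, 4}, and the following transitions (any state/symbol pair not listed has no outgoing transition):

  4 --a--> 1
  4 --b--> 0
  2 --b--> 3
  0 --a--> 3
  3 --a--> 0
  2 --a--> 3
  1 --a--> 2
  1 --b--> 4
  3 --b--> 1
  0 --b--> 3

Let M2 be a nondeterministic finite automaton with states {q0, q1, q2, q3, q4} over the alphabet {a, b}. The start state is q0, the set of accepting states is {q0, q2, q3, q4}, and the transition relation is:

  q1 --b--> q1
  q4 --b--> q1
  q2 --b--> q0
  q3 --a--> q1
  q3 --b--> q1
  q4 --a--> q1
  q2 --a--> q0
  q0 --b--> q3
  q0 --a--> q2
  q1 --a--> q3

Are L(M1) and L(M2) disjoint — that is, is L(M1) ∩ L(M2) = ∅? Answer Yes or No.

The empty string ε is accepted by both M1 and M2.
Hence L(M1) ∩ L(M2) ≠ ∅.

No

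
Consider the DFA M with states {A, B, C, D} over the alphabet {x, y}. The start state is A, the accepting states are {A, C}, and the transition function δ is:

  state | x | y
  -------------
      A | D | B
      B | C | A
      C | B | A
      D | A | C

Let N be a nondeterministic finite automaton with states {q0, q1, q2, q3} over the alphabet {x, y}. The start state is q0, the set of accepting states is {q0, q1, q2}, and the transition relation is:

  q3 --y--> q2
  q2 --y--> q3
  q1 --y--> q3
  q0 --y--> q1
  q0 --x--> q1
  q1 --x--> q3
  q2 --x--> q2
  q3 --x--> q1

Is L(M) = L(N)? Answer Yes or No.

No

The string xx is accepted by M but rejected by N.
So L(M) ≠ L(N).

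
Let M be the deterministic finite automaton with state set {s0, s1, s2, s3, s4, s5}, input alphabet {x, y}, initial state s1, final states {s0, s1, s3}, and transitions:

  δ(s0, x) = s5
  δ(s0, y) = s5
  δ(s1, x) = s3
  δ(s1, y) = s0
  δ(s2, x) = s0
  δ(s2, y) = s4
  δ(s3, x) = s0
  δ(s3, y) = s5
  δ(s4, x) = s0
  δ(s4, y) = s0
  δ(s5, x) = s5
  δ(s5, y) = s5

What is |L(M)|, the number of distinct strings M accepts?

4

The useful subgraph on states {s0, s1, s3} is acyclic, so L(M) is finite; the longest accepting path visits 3 useful states, giving maximum string length 2.
Counting accepting paths from s1 by length: 1 of length 0, 2 of length 1, 1 of length 2. Total 4.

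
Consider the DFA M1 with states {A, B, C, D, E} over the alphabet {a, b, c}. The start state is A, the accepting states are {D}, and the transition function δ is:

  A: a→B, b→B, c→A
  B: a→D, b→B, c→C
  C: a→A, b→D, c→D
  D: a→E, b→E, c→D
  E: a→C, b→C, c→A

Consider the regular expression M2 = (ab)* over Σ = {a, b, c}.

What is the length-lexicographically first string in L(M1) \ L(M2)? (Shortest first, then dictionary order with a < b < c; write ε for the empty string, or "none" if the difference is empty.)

aa

The string aa is accepted by M1 but not by M2.
No shorter string lies in the difference, and aa is the lexicographically first length-2 string in L(M1) \ L(M2).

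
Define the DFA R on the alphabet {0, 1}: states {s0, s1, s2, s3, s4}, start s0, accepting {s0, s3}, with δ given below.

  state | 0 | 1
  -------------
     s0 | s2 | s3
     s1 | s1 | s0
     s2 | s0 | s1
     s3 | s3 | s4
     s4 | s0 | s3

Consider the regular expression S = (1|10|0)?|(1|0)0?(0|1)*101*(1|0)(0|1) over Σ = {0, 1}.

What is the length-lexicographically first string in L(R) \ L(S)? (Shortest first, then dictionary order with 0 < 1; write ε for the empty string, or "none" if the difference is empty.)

The string 00 is accepted by R but not by S.
No shorter string lies in the difference, and 00 is the lexicographically first length-2 string in L(R) \ L(S).

00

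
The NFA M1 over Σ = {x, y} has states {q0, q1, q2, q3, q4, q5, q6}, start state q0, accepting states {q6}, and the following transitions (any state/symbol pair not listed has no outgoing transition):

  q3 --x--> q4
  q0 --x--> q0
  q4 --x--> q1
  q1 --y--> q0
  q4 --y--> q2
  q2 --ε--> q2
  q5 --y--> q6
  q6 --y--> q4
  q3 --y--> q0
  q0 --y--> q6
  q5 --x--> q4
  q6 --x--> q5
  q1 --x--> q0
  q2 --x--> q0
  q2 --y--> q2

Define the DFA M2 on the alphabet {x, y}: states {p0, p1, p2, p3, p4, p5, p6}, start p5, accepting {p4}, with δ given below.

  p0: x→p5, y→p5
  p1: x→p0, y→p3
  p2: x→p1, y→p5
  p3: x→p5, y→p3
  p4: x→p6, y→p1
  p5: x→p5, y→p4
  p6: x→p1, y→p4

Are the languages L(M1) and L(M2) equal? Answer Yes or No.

Yes

Exploring the product automaton M1 × M2 from the start pair (q0, p5), following both machines on each input symbol, reaches 6 state pairs: (q0, p5), (q6, p4), (q5, p6), (q4, p1), (q1, p0), (q2, p3).
M1 accepts in {q6} and M2 accepts in {p4}. In every reachable pair the two components are either both accepting — (q6, p4) — or both non-accepting, so no string is accepted by exactly one of the machines: L(M1) \ L(M2) and L(M2) \ L(M1) are both empty.
Hence every string is accepted by M1 iff it is accepted by M2, and the two languages coincide.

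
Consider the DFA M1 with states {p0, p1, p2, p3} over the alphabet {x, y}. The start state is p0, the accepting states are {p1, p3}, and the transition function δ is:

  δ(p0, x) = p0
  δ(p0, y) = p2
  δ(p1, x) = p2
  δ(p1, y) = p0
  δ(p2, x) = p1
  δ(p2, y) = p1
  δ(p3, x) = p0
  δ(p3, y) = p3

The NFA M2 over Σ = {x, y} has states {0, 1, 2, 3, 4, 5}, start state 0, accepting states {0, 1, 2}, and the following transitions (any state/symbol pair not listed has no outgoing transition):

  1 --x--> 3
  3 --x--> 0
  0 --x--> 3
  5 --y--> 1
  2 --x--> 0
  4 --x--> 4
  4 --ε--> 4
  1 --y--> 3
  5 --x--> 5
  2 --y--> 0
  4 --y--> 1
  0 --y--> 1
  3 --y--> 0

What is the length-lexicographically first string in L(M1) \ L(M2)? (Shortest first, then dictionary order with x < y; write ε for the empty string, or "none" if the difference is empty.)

The string yx is accepted by M1 but not by M2.
No shorter string lies in the difference, and yx is the lexicographically first length-2 string in L(M1) \ L(M2).

yx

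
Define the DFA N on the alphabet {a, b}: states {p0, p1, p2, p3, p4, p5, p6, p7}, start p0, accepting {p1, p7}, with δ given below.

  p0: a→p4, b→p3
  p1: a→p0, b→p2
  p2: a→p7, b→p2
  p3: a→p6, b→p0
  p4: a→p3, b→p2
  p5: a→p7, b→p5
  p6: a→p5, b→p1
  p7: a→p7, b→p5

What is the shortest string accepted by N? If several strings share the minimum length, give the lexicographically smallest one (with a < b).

A breadth-first search from p0 reaches an accepting state first via the path p0 → p4 → p2 → p7 on input aba.
No string of length < 3 is accepted (BFS exhausts all shorter strings without reaching an accepting state), and aba is the lexicographically least accepting string of length 3.

aba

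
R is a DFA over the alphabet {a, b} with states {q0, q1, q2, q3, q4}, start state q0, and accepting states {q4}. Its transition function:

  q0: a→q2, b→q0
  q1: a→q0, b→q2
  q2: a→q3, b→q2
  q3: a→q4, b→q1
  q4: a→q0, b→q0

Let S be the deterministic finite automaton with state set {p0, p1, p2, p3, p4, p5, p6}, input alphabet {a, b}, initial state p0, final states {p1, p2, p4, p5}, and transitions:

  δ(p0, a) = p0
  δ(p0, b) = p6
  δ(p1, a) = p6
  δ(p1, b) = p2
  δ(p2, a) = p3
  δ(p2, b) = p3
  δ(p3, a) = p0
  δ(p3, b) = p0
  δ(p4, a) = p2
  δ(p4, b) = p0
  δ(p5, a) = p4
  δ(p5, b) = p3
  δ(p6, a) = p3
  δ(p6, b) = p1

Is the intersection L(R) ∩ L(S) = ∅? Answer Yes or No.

Exploring the product automaton R × S from the start pair (q0, p0), following both machines on each input symbol, reaches 18 state pairs: (q0, p0), (q2, p0), (q0, p6), (q3, p0), (q2, p6), (q2, p3), (q0, p1), (q4, p0), (q1, p6), (q3, p3), (q2, p1), (q0, p2), (q0, p3), (q1, p0), (q3, p6), (q2, p2), (q4, p3), (q1, p1).
R accepts in {q4} and S accepts in {p1, p2, p4, p5}; no reachable pair has both components accepting, so no string drives both machines to acceptance simultaneously and L(R) ∩ L(S) = ∅.
So no string is accepted by both, and the intersection is empty.

Yes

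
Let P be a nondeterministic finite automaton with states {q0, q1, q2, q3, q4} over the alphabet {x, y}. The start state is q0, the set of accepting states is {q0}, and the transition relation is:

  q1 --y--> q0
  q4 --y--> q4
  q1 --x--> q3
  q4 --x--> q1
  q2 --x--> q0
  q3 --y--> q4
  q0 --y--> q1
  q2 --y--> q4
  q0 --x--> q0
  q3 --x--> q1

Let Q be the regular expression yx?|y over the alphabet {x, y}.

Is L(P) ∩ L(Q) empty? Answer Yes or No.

Converting the expression Q to a DFA (subset construction, then merging equivalent states) gives the minimal DFA with states {r0, r1, r2, r3}, start state r0, accepting states {r2, r3} and transitions r0: x→r1, y→r2; r1: x→r1, y→r1; r2: x→r3, y→r1; r3: x→r1, y→r1.
Exploring the product automaton P × Q from the start pair (q0, r0), following both machines on each input symbol, reaches 7 state pairs: (q0, r0), (q0, r1), (q1, r2), (q1, r1), (q3, r3), (q3, r1), (q4, r1).
P accepts in {q0} and Q accepts in {r2, r3}; no reachable pair has both components accepting, so no string drives both machines to acceptance simultaneously and L(P) ∩ L(Q) = ∅.
So no string is accepted by both, and the intersection is empty.

Yes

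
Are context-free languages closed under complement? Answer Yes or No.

No

CFLs are closed under union, so if they were also closed under complement they would be closed under intersection by De Morgan (L₁ ∩ L₂ is the complement of the union of the complements). But {aⁿbⁿcᵐ} ∩ {aᵐbⁿcⁿ} = {aⁿbⁿcⁿ} is not context-free although both operands are.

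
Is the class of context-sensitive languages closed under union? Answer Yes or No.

Yes

A linear-bounded automaton can nondeterministically choose to simulate the LBA for L₁ or the LBA for L₂; equivalently, with disjoint nonterminals, S → S₁ | S₂ added to two noncontracting grammars is still noncontracting.
So the context-sensitive languages are closed under union.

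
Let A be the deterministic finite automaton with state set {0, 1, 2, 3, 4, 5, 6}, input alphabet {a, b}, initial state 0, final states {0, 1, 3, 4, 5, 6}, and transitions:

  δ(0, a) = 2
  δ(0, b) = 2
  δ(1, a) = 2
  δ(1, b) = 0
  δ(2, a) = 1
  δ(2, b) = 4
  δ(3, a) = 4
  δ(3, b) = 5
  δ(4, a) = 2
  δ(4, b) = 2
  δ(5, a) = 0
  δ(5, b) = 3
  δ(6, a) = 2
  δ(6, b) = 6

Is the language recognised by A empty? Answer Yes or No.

The empty string ε is accepted: the run 0 ends in the accepting state 0.
Since at least one string is accepted, L(A) is not empty.

No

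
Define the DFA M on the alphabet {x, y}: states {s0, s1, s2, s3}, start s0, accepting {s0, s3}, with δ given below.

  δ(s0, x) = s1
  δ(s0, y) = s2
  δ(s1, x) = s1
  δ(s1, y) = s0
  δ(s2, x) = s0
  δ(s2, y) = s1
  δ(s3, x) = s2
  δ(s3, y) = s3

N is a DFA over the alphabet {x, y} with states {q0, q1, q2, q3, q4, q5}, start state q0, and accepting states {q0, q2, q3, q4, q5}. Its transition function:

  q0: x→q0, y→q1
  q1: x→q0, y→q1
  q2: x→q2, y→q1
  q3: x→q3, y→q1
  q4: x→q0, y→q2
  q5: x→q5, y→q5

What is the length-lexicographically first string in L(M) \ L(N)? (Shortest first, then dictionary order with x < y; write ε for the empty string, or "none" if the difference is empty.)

xy

The string xy is accepted by M but not by N.
No shorter string lies in the difference, and xy is the lexicographically first length-2 string in L(M) \ L(N).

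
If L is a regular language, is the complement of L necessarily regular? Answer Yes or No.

Take a complete DFA for L and swap accepting and non-accepting states; the resulting DFA accepts exactly Σ* \ L.
So the regular languages are closed under complement.

Yes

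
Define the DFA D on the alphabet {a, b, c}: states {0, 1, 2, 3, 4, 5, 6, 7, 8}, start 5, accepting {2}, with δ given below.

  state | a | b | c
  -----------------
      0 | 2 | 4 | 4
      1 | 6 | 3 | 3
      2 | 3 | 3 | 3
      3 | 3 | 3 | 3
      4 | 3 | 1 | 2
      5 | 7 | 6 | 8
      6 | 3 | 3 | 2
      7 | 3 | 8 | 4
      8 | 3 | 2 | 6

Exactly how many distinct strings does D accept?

7

The useful subgraph on states {1, 2, 4, 5, 6, 7, 8} is acyclic, so L(D) is finite; the longest accepting path visits 6 useful states, giving maximum string length 5.
Counting accepting paths from 5 by length: 2 of length 2, 3 of length 3, 1 of length 4, 1 of length 5. Total 7.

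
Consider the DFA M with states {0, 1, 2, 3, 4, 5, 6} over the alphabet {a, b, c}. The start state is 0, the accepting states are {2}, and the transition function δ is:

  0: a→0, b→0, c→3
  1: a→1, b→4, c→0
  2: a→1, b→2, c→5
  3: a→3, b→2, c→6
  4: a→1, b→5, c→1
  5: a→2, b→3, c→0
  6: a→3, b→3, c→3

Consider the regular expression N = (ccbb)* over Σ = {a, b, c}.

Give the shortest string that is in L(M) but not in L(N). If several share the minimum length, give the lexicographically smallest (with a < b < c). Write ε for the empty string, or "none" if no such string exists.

cb

The string cb is accepted by M but not by N.
No shorter string lies in the difference, and cb is the lexicographically first length-2 string in L(M) \ L(N).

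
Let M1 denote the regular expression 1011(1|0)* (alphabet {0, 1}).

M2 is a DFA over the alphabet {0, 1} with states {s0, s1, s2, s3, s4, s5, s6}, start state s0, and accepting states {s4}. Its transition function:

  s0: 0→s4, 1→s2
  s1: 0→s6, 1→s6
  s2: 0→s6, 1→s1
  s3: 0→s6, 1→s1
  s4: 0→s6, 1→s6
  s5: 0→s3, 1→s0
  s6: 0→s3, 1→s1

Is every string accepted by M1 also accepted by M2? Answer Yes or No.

The string 1011 is in L(M1) but not in L(M2).
So L(M1) ⊄ L(M2).

No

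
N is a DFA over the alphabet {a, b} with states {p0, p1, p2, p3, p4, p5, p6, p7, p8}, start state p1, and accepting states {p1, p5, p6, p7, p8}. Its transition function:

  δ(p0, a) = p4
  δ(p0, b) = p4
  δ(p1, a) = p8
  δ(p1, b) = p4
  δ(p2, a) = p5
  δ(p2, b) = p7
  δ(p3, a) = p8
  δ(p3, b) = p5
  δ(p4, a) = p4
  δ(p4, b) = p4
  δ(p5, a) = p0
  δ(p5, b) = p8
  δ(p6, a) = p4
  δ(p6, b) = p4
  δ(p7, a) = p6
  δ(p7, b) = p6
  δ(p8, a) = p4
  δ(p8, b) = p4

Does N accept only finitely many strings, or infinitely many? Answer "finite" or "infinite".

The useful states (reachable from p1 and able to reach an accepting state) are {p1, p8}.
Restricted to these states the transition graph has no cycle, so every accepting path has bounded length and L is finite.

finite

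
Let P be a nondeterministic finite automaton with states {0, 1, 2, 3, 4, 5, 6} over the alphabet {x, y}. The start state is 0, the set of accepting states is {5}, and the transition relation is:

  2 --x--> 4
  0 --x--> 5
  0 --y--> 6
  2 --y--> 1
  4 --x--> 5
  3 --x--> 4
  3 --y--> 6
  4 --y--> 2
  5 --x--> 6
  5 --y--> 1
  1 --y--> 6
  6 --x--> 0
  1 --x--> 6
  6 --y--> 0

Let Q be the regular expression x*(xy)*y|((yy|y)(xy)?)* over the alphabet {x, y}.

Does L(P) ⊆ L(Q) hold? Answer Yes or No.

The string x is in L(P) but not in L(Q).
So L(P) ⊄ L(Q).

No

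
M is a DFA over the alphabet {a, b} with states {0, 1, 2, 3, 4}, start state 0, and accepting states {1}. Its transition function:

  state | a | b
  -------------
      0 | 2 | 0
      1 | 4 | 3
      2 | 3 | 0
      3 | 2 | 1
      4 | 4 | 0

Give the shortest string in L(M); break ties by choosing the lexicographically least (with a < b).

A breadth-first search from 0 reaches an accepting state first via the path 0 → 2 → 3 → 1 on input aab.
No string of length < 3 is accepted (BFS exhausts all shorter strings without reaching an accepting state), and aab is the lexicographically least accepting string of length 3.

aab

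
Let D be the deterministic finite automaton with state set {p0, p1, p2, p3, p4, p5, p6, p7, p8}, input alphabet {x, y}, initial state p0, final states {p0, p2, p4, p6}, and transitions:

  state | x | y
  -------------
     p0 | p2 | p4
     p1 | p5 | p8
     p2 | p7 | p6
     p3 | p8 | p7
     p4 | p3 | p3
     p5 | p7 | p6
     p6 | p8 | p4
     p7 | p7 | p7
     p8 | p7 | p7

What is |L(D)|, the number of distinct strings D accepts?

The useful subgraph on states {p0, p2, p4, p6} is acyclic, so L(D) is finite; the longest accepting path visits 4 useful states, giving maximum string length 3.
Counting accepting paths from p0 by length: 1 of length 0, 2 of length 1, 1 of length 2, 1 of length 3. Total 5.

5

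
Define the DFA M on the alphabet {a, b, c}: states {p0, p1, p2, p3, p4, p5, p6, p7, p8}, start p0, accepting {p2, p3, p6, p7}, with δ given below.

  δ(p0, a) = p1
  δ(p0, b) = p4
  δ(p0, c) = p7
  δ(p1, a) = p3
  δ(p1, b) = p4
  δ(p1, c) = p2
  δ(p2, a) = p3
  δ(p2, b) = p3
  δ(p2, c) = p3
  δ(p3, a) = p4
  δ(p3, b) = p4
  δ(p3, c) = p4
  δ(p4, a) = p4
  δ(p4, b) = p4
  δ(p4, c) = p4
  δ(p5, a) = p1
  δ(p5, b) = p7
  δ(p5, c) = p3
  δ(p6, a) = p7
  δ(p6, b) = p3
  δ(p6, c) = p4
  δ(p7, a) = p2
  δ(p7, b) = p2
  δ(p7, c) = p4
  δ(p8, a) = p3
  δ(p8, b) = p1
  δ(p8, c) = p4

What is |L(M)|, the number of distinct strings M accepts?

The useful subgraph on states {p0, p1, p2, p3, p7} is acyclic, so L(M) is finite; the longest accepting path visits 4 useful states, giving maximum string length 3.
Counting accepting paths from p0 by length: 1 of length 1, 4 of length 2, 9 of length 3. Total 14.

14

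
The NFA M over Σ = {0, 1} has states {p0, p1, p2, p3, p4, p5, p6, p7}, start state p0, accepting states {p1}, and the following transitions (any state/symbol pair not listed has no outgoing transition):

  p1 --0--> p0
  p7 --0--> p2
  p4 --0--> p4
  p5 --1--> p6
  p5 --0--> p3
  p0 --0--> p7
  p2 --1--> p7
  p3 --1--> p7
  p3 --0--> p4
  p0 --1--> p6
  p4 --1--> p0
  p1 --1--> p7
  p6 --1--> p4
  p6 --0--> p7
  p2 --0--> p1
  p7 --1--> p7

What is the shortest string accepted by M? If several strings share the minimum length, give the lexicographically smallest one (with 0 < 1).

000

A breadth-first search from p0 reaches an accepting state first via the path p0 → p7 → p2 → p1 on input 000.
No string of length < 3 is accepted (BFS exhausts all shorter strings without reaching an accepting state), and 000 is the lexicographically least accepting string of length 3.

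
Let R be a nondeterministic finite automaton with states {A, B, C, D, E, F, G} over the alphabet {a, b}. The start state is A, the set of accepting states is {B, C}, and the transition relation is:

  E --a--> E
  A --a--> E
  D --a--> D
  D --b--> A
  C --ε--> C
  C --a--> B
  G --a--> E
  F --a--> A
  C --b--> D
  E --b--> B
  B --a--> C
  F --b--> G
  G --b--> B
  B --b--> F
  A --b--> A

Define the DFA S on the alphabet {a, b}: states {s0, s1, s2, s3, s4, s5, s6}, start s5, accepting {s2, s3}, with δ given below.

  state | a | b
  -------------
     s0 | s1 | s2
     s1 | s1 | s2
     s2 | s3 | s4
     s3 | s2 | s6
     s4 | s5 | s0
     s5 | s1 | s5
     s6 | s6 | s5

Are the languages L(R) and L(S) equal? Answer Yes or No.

Exploring the product automaton R × S from the start pair (A, s5), following both machines on each input symbol, reaches 7 state pairs: (A, s5), (E, s1), (B, s2), (C, s3), (F, s4), (D, s6), (G, s0).
R accepts in {B, C} and S accepts in {s2, s3}. In every reachable pair the two components are either both accepting — (B, s2), (C, s3) — or both non-accepting, so no string is accepted by exactly one of the machines: L(R) \ L(S) and L(S) \ L(R) are both empty.
Hence every string is accepted by R iff it is accepted by S, and the two languages coincide.

Yes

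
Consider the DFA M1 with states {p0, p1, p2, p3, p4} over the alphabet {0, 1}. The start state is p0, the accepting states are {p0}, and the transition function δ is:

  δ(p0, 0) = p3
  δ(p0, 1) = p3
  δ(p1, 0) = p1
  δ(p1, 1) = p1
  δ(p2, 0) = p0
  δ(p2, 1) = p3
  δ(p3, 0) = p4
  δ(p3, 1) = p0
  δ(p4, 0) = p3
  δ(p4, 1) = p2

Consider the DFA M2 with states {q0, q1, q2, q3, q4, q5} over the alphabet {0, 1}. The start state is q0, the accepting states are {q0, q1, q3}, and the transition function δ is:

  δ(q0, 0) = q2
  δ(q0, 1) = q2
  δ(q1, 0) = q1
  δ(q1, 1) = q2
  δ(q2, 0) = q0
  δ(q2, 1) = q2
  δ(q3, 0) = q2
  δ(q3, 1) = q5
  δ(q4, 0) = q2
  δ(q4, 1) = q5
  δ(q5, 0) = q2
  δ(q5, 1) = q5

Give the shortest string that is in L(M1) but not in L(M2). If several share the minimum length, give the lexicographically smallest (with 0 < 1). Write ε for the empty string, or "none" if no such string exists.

01

The string 01 is accepted by M1 but not by M2.
No shorter string lies in the difference, and 01 is the lexicographically first length-2 string in L(M1) \ L(M2).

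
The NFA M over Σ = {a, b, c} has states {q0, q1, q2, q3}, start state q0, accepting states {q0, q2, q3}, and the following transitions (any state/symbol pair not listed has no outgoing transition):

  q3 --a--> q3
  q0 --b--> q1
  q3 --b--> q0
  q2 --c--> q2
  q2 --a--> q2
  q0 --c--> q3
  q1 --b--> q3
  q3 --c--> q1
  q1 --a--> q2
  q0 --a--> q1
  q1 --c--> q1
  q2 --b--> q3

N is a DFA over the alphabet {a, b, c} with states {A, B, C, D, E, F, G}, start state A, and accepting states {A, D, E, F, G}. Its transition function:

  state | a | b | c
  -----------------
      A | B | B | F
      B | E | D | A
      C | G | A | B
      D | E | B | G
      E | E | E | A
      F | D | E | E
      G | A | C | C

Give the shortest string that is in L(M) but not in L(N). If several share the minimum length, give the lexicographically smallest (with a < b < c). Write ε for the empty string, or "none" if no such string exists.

abb

The string abb is accepted by M but not by N.
No shorter string lies in the difference, and abb is the lexicographically first length-3 string in L(M) \ L(N).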